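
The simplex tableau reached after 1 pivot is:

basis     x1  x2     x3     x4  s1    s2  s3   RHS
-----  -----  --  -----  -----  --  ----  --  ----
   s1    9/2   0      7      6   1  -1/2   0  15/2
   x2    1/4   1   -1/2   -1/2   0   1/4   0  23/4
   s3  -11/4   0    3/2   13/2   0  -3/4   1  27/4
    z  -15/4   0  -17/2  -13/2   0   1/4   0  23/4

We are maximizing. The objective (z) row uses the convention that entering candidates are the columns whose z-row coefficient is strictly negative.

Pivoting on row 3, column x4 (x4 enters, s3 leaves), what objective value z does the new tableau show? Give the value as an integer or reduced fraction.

25/2

Minimum ratio for x4: (27/4)/(13/2) = 27/26.
z changes by −(z-row coeff of x4)·ratio = −(-13/2)·(27/26) = 27/4.
New z = 23/4 + (27/4) = 25/2.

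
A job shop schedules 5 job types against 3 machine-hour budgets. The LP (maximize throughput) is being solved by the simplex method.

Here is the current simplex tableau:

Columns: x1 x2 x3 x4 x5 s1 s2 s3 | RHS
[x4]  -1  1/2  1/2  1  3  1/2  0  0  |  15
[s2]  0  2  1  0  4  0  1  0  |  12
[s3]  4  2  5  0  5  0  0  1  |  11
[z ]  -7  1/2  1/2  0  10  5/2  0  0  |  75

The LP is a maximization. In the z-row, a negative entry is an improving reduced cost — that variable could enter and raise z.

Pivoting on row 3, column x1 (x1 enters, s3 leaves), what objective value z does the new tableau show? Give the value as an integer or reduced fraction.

Minimum ratio for x1: 11/4 = 11/4.
z changes by −(z-row coeff of x1)·ratio = −(-7)·(11/4) = 77/4.
New z = 75 + (77/4) = 377/4.

377/4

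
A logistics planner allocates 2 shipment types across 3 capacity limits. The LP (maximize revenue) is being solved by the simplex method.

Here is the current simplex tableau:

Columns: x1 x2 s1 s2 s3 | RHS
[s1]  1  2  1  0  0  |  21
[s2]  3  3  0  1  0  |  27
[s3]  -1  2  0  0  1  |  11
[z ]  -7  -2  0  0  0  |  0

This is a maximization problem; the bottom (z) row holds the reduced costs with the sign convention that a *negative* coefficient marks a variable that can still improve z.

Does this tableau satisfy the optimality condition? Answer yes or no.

Column x1 has objective-row coefficient -7, which is negative; an improving pivot exists, so not yet optimal.

no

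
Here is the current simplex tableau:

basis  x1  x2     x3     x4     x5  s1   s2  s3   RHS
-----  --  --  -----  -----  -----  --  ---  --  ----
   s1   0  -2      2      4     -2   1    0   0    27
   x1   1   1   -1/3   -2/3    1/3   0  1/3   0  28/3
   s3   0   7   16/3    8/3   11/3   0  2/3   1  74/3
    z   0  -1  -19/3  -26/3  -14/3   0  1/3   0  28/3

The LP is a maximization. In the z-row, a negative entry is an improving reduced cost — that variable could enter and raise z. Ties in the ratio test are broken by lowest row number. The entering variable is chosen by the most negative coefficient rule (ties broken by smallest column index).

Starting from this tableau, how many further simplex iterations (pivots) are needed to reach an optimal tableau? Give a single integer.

2

pivot: x4 in, s1 out → z = 407/6
pivot: x5 in, s3 out → z = 479/6
No improving column remains; optimal.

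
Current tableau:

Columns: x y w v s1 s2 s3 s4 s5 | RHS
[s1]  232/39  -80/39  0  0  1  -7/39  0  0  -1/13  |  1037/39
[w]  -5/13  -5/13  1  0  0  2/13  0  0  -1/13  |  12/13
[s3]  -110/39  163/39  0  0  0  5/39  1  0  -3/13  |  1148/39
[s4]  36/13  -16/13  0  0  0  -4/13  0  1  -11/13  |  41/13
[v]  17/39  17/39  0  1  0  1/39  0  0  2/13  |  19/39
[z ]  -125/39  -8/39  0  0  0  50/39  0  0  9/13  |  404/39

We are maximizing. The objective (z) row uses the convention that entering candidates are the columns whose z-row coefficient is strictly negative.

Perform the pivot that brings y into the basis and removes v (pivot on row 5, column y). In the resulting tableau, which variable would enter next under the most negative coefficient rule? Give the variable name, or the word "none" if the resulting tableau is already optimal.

x

Pivot element 17/39. New z-row = old z-row − (-8/39)·(row 5/(17/39)).
Updated z-row coefficients: x: -3, y: 0, w: 0, v: 8/17, s1: 0, s2: 22/17, s3: 0, s4: 0, s5: 13/17.
The most negative is -3 in column x, so x would enter next.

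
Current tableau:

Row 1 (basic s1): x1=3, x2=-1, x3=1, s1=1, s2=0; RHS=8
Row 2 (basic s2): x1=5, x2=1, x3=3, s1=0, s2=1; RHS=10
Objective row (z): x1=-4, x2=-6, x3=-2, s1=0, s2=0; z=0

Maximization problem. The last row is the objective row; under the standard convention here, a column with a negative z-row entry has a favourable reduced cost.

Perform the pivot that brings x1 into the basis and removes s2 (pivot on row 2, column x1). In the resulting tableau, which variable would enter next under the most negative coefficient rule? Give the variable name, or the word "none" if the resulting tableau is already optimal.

Pivot element 5. New z-row = old z-row − (-4)·(row 2/5).
Updated z-row coefficients: x1: 0, x2: -26/5, x3: 2/5, s1: 0, s2: 4/5.
The most negative is -26/5 in column x2, so x2 would enter next.

x2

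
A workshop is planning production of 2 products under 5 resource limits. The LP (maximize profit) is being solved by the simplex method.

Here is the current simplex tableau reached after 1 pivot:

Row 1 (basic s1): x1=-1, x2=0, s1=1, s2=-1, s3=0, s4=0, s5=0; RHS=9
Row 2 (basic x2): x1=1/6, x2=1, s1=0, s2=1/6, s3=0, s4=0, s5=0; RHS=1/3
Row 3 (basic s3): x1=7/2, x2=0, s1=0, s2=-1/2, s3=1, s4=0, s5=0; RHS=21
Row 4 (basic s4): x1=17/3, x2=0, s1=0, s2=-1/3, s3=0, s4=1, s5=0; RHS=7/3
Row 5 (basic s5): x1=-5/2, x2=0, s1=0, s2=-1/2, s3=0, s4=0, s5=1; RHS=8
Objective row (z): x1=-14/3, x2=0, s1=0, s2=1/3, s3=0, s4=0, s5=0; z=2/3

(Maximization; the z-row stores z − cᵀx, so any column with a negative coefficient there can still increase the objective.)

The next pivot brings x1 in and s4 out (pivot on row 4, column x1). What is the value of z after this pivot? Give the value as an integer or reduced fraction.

Minimum ratio for x1: (7/3)/(17/3) = 7/17.
z changes by −(z-row coeff of x1)·ratio = −(-14/3)·(7/17) = 98/51.
New z = 2/3 + (98/51) = 44/17.

44/17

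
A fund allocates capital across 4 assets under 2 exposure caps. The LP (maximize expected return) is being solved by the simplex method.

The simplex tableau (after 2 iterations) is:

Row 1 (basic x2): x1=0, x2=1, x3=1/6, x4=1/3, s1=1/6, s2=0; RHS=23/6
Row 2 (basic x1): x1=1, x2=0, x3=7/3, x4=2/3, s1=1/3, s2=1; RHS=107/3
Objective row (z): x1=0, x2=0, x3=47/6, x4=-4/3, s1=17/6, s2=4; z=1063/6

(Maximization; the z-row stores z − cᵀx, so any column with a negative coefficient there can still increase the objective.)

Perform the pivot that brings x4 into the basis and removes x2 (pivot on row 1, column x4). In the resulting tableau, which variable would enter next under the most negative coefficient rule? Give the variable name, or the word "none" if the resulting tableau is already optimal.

Pivot element 1/3. New z-row = old z-row − (-4/3)·(row 1/(1/3)).
Updated z-row coefficients: x1: 0, x2: 4, x3: 17/2, x4: 0, s1: 7/2, s2: 4.
No coefficient is strictly negative; the tableau after this pivot is optimal.

none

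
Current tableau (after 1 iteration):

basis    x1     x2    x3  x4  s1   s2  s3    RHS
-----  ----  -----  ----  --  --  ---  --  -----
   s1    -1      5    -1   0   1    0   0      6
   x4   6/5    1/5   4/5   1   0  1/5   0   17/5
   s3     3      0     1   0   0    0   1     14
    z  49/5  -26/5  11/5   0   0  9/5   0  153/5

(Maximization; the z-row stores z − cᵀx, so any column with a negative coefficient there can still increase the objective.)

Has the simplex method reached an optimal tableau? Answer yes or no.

Column x2 has objective-row coefficient -26/5, which is negative; an improving pivot exists, so not yet optimal.

no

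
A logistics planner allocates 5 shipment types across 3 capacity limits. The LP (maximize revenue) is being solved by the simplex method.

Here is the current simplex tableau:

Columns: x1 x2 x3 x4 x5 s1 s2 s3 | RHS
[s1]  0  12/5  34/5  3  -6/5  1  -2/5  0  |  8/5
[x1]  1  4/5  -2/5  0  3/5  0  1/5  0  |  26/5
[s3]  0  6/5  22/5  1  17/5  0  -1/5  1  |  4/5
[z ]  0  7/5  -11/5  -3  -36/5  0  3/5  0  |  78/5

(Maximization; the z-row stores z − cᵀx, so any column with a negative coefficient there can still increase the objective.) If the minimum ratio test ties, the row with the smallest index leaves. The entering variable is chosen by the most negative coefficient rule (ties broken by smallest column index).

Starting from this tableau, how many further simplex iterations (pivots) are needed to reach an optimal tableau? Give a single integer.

pivot: x5 in, s3 out → z = 294/17
pivot: x4 in, s1 out → z = 338/19
No improving column remains; optimal.

2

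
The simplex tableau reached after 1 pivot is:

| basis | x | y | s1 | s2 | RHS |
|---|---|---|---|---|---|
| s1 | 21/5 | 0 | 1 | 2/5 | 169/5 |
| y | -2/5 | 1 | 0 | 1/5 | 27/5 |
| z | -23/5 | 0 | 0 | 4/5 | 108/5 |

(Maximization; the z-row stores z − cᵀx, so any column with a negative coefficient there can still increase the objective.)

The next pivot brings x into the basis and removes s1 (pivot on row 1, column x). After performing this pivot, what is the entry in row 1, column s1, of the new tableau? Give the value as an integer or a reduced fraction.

5/21

Pivot element is row 1, column x: 21/5.
Normalize row 1: new (row 1, s1) = 1/(21/5) = 5/21.
Row 1 is the pivot row, so the entry is 5/21.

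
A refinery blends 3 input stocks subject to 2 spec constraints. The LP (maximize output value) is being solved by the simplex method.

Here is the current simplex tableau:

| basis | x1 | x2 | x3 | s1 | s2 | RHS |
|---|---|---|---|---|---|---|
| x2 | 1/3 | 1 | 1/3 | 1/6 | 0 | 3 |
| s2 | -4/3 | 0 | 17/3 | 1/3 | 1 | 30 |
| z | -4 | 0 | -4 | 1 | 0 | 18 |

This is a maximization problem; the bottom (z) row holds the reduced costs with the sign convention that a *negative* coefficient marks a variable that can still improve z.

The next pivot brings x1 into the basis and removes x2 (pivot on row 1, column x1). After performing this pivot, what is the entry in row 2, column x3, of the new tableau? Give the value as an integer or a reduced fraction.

Pivot element is row 1, column x1: 1/3.
Normalize row 1: new (row 1, x3) = (1/3)/(1/3) = 1.
row 2 ← row 2 − (-4/3)·(new row 1): 17/3 − (-4/3)·1 = 7.

7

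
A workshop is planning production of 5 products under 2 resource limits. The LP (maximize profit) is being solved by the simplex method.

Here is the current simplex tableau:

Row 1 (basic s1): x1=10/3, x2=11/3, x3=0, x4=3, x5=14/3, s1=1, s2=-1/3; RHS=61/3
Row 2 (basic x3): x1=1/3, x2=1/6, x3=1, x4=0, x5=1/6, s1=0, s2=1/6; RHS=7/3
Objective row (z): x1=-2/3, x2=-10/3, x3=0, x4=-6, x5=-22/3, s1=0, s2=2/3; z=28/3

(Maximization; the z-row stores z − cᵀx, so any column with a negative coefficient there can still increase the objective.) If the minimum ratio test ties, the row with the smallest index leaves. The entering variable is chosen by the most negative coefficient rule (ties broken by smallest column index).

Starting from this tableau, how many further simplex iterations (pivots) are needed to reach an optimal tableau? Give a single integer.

pivot: x5 in, s1 out → z = 289/7
pivot: x4 in, x5 out → z = 50
No improving column remains; optimal.

2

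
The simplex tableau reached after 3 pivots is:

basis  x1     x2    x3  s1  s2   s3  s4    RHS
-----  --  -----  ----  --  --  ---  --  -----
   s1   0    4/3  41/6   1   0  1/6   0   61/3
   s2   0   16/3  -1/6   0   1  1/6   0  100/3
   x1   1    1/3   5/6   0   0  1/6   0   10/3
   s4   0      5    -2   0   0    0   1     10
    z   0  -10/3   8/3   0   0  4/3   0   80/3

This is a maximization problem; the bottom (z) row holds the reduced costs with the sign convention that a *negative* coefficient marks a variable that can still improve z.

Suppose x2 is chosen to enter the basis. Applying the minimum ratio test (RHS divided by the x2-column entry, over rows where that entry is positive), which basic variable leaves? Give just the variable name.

Ratios: row 1 (s1): (61/3)/(4/3) = 61/4; row 2 (s2): (100/3)/(16/3) = 25/4; row 3 (x1): (10/3)/(1/3) = 10; row 4 (s4): 10/5 = 2.
Minimum ratio 2 is in the s4 row, so s4 leaves.

s4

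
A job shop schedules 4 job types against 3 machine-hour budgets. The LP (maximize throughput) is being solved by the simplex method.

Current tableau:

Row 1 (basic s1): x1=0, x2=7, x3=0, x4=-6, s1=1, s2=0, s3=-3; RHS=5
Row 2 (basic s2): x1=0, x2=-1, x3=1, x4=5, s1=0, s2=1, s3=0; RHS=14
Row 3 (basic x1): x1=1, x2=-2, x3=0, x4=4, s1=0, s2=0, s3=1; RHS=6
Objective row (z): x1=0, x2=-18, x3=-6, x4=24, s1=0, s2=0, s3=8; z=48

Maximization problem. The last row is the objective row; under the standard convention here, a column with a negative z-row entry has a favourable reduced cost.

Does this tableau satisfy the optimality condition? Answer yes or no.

no

Column x2 has objective-row coefficient -18, which is negative; an improving pivot exists, so not yet optimal.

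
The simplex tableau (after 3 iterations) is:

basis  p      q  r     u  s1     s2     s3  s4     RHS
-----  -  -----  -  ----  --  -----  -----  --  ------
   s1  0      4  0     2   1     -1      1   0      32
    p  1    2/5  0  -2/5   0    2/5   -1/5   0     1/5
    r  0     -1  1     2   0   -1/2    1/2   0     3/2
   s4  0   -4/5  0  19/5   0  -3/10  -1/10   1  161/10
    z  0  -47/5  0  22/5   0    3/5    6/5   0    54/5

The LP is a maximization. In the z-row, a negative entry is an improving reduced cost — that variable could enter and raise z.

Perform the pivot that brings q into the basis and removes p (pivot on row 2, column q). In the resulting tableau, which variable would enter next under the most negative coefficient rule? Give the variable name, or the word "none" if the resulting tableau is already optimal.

Pivot element 2/5. New z-row = old z-row − (-47/5)·(row 2/(2/5)).
Updated z-row coefficients: p: 47/2, q: 0, r: 0, u: -5, s1: 0, s2: 10, s3: -7/2, s4: 0.
The most negative is -5 in column u, so u would enter next.

u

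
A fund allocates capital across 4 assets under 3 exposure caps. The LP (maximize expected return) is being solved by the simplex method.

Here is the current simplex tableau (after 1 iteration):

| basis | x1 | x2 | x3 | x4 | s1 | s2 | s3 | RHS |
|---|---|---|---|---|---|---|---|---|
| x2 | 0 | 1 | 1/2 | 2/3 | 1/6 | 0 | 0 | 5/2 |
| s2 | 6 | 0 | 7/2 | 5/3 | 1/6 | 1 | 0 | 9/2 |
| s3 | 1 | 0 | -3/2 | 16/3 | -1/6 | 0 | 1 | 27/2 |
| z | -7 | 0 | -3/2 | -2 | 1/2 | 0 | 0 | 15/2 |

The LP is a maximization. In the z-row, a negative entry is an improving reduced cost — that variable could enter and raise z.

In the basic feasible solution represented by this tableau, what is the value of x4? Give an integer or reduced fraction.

0

x4 is nonbasic (not in the basis column), so its value in the current BFS is 0.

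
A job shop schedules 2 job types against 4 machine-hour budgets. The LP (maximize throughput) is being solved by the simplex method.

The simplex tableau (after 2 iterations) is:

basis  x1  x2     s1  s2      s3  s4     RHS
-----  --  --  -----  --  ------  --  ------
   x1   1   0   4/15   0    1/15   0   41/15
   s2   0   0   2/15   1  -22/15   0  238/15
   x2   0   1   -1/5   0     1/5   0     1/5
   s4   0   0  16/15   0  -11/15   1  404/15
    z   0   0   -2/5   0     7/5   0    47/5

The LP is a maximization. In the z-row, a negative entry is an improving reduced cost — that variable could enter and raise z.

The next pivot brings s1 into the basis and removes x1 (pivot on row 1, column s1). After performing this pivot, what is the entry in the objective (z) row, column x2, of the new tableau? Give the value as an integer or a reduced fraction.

0

Pivot element is row 1, column s1: 4/15.
Normalize row 1: new (row 1, x2) = 0/(4/15) = 0.
z-row ← z-row − (-2/5)·(new row 1): 0 − (-2/5)·0 = 0.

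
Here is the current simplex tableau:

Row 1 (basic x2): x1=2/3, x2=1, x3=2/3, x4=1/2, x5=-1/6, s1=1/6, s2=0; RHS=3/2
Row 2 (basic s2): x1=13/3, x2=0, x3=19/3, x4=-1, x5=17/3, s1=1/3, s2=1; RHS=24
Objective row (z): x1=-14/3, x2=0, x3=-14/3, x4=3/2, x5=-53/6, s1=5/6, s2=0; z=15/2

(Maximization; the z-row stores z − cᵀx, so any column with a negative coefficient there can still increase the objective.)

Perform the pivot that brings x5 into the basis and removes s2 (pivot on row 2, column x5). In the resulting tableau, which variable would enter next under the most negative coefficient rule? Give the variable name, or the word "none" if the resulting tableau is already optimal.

x4

Pivot element 17/3. New z-row = old z-row − (-53/6)·(row 2/(17/3)).
Updated z-row coefficients: x1: 71/34, x2: 0, x3: 177/34, x4: -1/17, x5: 0, s1: 23/17, s2: 53/34.
The most negative is -1/17 in column x4, so x4 would enter next.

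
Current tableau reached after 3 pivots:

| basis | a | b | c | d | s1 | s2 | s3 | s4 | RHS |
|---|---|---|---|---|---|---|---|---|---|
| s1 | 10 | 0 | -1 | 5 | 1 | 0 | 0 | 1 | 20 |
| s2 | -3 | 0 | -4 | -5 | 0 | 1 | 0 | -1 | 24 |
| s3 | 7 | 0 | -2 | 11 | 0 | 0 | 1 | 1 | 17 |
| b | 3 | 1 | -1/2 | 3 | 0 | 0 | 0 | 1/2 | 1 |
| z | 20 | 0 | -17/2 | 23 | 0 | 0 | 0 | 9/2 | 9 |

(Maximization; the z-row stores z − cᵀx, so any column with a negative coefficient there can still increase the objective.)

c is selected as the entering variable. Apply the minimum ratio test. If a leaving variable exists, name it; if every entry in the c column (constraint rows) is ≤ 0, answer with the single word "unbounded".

unbounded

c-column entries: row 1: -1, row 2: -4, row 3: -2, row 4: -1/2. All ≤ 0, so c can increase without bound; the LP is unbounded in this direction.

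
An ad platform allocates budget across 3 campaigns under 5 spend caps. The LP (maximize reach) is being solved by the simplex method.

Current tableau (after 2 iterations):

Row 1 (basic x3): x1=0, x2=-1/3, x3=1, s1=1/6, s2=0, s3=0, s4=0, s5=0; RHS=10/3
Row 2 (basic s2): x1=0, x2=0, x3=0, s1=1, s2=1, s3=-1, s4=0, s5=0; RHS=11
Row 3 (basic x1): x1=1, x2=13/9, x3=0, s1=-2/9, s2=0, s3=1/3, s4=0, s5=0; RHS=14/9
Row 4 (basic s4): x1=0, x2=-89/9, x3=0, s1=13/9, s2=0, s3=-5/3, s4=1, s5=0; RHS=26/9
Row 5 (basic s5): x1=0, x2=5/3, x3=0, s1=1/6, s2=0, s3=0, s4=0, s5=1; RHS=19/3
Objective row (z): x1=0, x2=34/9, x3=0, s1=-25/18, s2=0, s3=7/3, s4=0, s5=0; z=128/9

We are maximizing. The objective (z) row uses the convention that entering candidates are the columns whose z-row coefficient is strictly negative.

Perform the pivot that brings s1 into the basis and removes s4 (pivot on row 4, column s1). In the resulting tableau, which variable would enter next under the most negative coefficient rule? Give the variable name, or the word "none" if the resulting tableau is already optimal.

x2

Pivot element 13/9. New z-row = old z-row − (-25/18)·(row 4/(13/9)).
Updated z-row coefficients: x1: 0, x2: -149/26, x3: 0, s1: 0, s2: 0, s3: 19/26, s4: 25/26, s5: 0.
The most negative is -149/26 in column x2, so x2 would enter next.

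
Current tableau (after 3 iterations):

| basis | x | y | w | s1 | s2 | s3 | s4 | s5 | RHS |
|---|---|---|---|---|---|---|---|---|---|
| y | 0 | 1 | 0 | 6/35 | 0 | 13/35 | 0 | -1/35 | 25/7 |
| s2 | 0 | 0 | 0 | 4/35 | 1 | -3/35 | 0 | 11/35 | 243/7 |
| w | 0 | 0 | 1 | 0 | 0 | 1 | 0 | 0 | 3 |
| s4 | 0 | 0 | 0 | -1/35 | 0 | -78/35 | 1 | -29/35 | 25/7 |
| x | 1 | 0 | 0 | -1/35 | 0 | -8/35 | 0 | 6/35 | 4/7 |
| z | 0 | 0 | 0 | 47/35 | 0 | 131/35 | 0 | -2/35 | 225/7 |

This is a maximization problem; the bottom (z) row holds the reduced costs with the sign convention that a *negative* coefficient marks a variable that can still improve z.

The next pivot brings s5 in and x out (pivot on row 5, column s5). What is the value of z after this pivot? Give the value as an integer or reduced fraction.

97/3

Minimum ratio for s5: (4/7)/(6/35) = 10/3.
z changes by −(z-row coeff of s5)·ratio = −(-2/35)·(10/3) = 4/21.
New z = 225/7 + (4/21) = 97/3.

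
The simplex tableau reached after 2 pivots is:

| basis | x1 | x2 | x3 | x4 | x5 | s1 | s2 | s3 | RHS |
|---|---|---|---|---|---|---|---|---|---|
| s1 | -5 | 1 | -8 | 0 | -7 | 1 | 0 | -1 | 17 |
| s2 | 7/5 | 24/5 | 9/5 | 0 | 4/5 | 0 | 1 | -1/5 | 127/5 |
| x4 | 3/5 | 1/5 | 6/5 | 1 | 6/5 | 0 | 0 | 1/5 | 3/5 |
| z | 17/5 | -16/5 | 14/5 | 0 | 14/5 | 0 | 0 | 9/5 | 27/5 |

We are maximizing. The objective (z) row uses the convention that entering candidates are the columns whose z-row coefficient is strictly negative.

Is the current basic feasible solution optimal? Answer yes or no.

no

Column x2 has objective-row coefficient -16/5, which is negative; an improving pivot exists, so not yet optimal.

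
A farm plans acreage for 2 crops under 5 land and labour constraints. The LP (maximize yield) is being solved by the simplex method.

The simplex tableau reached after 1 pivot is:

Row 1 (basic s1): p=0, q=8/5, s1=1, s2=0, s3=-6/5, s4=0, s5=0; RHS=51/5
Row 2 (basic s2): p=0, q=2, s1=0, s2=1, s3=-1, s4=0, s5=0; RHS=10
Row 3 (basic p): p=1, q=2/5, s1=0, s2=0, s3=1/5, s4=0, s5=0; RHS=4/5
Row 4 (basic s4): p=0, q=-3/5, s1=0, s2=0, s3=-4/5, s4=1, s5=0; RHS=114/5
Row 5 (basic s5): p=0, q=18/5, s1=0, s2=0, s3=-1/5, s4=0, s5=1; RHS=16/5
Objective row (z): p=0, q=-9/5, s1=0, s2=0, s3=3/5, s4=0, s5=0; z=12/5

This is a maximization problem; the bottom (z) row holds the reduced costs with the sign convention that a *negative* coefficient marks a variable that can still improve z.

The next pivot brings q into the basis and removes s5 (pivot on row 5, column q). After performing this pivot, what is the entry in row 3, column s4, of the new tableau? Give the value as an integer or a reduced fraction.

0

Pivot element is row 5, column q: 18/5.
Normalize row 5: new (row 5, s4) = 0/(18/5) = 0.
row 3 ← row 3 − (2/5)·(new row 5): 0 − (2/5)·0 = 0.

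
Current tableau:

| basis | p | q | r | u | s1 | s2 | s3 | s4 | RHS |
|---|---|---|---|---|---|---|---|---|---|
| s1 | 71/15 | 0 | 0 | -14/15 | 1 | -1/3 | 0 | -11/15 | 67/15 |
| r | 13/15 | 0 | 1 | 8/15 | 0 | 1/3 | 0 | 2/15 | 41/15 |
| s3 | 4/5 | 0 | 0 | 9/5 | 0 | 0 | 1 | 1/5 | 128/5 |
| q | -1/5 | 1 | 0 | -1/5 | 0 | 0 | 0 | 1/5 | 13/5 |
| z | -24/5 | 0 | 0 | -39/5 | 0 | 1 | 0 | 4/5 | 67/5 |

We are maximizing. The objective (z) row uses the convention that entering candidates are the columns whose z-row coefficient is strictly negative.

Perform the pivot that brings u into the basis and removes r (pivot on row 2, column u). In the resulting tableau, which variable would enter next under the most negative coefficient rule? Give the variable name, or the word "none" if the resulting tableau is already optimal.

Pivot element 8/15. New z-row = old z-row − (-39/5)·(row 2/(8/15)).
Updated z-row coefficients: p: 63/8, q: 0, r: 117/8, u: 0, s1: 0, s2: 47/8, s3: 0, s4: 11/4.
No coefficient is strictly negative; the tableau after this pivot is optimal.

none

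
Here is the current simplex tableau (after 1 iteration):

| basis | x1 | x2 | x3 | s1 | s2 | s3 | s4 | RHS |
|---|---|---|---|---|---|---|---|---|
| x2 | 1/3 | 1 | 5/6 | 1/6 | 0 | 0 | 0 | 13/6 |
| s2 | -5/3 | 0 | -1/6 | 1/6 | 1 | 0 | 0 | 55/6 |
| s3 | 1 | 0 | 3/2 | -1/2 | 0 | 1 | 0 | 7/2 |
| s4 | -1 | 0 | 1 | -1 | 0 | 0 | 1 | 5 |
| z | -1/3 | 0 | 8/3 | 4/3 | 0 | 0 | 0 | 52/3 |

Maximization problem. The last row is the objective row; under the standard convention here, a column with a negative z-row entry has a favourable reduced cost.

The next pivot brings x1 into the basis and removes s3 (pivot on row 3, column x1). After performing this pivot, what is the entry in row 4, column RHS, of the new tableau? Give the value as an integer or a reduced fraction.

Pivot element is row 3, column x1: 1.
Normalize row 3: new (row 3, RHS) = (7/2)/1 = 7/2.
row 4 ← row 4 − (-1)·(new row 3): 5 − (-1)·(7/2) = 17/2.

17/2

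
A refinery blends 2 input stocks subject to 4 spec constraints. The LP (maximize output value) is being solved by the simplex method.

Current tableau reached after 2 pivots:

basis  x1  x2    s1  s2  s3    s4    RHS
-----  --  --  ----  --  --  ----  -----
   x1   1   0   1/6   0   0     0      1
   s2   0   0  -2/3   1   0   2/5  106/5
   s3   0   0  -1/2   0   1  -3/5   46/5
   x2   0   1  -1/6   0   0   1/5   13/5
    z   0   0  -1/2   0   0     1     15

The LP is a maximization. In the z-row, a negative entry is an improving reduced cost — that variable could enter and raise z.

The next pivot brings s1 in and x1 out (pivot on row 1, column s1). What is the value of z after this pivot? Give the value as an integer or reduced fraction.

18

Minimum ratio for s1: 1/(1/6) = 6.
z changes by −(z-row coeff of s1)·ratio = −(-1/2)·6 = 3.
New z = 15 + 3 = 18.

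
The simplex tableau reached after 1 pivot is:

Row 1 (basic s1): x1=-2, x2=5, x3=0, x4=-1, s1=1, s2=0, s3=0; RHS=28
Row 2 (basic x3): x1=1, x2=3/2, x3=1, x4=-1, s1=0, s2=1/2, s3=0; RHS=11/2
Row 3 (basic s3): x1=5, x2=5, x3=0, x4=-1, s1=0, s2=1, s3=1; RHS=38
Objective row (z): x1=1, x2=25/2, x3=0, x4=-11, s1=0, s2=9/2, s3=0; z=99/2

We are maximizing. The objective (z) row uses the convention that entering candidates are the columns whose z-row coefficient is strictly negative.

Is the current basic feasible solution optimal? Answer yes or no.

Column x4 has objective-row coefficient -11, which is negative; an improving pivot exists, so not yet optimal.

no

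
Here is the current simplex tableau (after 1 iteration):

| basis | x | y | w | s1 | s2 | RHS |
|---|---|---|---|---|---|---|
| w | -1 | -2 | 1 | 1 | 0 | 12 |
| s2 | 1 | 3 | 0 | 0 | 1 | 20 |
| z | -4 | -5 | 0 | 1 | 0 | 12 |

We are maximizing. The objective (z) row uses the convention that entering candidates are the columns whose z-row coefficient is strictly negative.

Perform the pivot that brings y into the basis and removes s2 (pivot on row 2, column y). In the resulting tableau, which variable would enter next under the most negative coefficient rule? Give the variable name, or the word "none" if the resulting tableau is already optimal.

Pivot element 3. New z-row = old z-row − (-5)·(row 2/3).
Updated z-row coefficients: x: -7/3, y: 0, w: 0, s1: 1, s2: 5/3.
The most negative is -7/3 in column x, so x would enter next.

x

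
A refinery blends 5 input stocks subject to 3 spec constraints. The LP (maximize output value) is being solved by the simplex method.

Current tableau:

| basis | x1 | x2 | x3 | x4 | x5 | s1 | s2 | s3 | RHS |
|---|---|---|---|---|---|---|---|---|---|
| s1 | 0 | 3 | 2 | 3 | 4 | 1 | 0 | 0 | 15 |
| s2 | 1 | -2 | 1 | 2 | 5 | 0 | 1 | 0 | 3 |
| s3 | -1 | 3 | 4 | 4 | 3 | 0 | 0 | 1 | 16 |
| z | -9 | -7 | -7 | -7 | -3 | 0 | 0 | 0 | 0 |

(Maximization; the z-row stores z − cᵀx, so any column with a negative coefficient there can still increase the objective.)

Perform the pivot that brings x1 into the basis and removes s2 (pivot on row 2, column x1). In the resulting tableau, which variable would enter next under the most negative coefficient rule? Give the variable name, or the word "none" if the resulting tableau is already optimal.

Pivot element 1. New z-row = old z-row − (-9)·(row 2/1).
Updated z-row coefficients: x1: 0, x2: -25, x3: 2, x4: 11, x5: 42, s1: 0, s2: 9, s3: 0.
The most negative is -25 in column x2, so x2 would enter next.

x2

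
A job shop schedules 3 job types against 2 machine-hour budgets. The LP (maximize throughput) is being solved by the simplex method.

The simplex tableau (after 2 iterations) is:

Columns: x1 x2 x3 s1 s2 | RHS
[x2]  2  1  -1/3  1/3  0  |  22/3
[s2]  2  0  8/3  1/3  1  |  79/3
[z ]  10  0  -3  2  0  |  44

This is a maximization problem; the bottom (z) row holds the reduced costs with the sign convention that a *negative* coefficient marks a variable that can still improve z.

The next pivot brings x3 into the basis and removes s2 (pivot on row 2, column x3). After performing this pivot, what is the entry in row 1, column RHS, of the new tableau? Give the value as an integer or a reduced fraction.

Pivot element is row 2, column x3: 8/3.
Normalize row 2: new (row 2, RHS) = (79/3)/(8/3) = 79/8.
row 1 ← row 1 − (-1/3)·(new row 2): 22/3 − (-1/3)·(79/8) = 85/8.

85/8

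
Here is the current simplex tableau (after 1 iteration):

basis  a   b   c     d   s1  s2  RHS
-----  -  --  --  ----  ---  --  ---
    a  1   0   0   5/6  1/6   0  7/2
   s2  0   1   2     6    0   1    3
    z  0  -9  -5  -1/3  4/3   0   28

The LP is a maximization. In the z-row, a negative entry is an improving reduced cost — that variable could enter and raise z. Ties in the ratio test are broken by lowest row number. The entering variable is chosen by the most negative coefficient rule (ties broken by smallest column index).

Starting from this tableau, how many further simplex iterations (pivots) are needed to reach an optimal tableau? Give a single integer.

pivot: b in, s2 out → z = 55
No improving column remains; optimal.

1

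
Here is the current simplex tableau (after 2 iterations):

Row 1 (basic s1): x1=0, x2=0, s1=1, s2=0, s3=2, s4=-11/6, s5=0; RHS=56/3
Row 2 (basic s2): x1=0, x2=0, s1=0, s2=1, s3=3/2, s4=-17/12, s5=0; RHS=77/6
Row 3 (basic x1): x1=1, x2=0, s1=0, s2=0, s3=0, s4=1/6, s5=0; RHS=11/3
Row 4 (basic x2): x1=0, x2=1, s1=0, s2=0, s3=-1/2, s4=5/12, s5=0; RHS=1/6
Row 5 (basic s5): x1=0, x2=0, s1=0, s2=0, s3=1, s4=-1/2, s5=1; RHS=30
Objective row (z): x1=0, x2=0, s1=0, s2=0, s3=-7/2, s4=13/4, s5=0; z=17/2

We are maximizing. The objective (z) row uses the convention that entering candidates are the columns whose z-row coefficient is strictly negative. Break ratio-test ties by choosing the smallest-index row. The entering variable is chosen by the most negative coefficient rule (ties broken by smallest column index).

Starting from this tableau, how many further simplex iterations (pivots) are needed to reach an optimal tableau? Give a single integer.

pivot: s3 in, s2 out → z = 346/9
pivot: s4 in, x1 out → z = 119/3
No improving column remains; optimal.

2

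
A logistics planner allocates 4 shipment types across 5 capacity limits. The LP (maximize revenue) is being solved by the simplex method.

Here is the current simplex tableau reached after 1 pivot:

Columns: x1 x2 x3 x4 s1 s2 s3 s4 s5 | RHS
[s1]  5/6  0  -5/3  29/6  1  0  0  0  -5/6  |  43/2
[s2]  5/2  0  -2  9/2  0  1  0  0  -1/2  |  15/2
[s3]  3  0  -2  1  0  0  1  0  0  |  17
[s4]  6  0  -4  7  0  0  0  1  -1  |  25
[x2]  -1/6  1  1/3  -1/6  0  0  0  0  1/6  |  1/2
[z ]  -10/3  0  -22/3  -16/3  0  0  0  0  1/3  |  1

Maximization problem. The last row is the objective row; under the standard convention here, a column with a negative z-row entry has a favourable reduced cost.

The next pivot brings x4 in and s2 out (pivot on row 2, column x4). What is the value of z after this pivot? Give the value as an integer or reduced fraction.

89/9

Minimum ratio for x4: (15/2)/(9/2) = 5/3.
z changes by −(z-row coeff of x4)·ratio = −(-16/3)·(5/3) = 80/9.
New z = 1 + (80/9) = 89/9.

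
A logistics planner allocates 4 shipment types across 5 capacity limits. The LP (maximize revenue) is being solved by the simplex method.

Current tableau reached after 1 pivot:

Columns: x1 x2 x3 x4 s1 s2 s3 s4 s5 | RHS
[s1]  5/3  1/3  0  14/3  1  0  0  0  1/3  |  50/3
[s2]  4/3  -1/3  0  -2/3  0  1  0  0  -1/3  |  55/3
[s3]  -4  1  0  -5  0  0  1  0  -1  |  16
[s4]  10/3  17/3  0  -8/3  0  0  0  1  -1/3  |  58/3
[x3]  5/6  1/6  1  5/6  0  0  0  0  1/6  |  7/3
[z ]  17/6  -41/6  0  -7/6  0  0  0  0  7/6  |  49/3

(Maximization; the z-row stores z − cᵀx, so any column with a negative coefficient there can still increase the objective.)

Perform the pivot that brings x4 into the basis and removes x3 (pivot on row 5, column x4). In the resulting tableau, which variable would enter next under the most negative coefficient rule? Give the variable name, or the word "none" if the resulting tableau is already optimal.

Pivot element 5/6. New z-row = old z-row − (-7/6)·(row 5/(5/6)).
Updated z-row coefficients: x1: 4, x2: -33/5, x3: 7/5, x4: 0, s1: 0, s2: 0, s3: 0, s4: 0, s5: 7/5.
The most negative is -33/5 in column x2, so x2 would enter next.

x2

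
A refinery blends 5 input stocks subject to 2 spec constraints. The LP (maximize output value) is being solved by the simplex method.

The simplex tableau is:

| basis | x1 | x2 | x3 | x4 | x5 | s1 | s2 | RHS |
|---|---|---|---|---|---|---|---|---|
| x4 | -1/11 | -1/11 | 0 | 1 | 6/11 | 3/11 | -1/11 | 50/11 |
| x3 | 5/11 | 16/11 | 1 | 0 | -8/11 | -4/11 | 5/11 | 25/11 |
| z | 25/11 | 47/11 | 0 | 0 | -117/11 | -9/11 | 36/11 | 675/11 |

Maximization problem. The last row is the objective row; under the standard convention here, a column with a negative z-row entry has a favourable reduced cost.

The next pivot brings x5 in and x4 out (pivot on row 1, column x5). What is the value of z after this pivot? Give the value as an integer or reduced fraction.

150

Minimum ratio for x5: (50/11)/(6/11) = 25/3.
z changes by −(z-row coeff of x5)·ratio = −(-117/11)·(25/3) = 975/11.
New z = 675/11 + (975/11) = 150.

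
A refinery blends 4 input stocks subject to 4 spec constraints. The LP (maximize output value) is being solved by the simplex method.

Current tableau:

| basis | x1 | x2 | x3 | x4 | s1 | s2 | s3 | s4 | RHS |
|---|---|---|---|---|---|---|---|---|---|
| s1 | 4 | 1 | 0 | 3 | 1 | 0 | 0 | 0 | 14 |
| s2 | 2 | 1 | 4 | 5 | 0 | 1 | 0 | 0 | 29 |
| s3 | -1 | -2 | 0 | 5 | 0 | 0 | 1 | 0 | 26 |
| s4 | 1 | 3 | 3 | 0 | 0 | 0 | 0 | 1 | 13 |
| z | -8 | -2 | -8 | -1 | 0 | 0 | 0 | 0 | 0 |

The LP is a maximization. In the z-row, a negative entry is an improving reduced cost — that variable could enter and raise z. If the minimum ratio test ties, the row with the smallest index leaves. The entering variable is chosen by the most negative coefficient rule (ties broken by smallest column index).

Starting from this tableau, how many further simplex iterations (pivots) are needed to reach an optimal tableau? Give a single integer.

2

pivot: x1 in, s1 out → z = 28
pivot: x3 in, s4 out → z = 160/3
No improving column remains; optimal.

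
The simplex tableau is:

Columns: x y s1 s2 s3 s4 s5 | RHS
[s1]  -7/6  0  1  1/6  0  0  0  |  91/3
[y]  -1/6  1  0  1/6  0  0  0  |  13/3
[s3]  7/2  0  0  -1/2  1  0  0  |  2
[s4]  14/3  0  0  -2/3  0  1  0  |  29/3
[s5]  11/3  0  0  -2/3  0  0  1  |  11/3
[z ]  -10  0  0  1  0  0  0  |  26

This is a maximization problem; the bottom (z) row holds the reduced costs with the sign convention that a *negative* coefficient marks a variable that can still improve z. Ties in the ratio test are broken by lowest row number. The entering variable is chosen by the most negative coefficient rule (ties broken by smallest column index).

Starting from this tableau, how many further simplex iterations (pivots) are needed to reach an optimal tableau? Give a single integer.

pivot: x in, s3 out → z = 222/7
pivot: s2 in, y out → z = 45
No improving column remains; optimal.

2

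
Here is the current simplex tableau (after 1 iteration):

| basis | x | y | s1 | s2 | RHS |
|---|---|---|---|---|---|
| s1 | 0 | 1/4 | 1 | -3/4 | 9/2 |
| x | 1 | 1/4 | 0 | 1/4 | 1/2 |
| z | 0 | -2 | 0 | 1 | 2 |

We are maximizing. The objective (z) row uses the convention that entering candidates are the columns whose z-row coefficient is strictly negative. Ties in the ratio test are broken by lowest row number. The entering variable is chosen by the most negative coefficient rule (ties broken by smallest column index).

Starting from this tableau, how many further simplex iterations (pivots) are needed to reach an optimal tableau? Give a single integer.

pivot: y in, x out → z = 6
No improving column remains; optimal.

1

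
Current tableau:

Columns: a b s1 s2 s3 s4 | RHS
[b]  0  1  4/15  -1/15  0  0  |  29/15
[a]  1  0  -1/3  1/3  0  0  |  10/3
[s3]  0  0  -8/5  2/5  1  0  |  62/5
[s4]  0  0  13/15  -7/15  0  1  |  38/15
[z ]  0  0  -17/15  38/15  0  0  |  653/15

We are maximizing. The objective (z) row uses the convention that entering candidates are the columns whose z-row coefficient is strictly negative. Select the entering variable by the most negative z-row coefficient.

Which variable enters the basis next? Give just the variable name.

s1

Objective-row coefficients: a: 0, b: 0, s1: -17/15, s2: 38/15, s3: 0, s4: 0.
The most negative is -17/15 in column s1, so s1 enters.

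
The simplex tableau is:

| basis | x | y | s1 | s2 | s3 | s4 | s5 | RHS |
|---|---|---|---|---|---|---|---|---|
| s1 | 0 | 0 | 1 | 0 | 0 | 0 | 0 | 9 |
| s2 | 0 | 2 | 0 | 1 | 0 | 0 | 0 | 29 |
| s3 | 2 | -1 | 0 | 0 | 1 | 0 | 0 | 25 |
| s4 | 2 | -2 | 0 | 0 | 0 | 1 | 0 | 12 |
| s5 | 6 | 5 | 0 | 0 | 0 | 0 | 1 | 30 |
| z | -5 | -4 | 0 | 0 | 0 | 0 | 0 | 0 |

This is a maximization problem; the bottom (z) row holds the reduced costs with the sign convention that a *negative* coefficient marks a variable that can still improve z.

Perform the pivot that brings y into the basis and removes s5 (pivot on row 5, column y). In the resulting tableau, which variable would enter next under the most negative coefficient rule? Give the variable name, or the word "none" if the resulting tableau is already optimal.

x

Pivot element 5. New z-row = old z-row − (-4)·(row 5/5).
Updated z-row coefficients: x: -1/5, y: 0, s1: 0, s2: 0, s3: 0, s4: 0, s5: 4/5.
The most negative is -1/5 in column x, so x would enter next.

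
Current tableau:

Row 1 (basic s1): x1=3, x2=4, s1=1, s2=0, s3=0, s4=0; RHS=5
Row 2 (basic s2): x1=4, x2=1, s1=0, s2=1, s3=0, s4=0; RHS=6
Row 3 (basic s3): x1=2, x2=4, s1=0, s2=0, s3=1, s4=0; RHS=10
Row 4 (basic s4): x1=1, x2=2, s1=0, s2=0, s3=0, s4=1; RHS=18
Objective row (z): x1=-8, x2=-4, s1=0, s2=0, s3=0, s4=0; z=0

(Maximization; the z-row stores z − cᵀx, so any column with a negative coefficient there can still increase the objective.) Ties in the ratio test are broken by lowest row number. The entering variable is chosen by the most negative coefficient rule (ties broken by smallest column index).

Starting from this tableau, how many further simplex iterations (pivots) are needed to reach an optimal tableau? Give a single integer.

2

pivot: x1 in, s2 out → z = 12
pivot: x2 in, s1 out → z = 160/13
No improving column remains; optimal.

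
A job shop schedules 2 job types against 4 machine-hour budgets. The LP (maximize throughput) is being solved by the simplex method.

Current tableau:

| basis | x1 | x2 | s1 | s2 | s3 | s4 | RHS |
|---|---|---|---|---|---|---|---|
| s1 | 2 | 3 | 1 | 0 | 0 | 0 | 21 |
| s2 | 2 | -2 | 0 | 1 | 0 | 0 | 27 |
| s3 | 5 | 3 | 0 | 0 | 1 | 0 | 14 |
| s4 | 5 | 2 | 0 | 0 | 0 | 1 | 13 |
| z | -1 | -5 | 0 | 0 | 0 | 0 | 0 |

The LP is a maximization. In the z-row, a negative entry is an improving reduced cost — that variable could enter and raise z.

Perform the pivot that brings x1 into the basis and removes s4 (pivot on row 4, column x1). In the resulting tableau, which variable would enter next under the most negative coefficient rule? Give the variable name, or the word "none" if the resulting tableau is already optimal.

x2

Pivot element 5. New z-row = old z-row − (-1)·(row 4/5).
Updated z-row coefficients: x1: 0, x2: -23/5, s1: 0, s2: 0, s3: 0, s4: 1/5.
The most negative is -23/5 in column x2, so x2 would enter next.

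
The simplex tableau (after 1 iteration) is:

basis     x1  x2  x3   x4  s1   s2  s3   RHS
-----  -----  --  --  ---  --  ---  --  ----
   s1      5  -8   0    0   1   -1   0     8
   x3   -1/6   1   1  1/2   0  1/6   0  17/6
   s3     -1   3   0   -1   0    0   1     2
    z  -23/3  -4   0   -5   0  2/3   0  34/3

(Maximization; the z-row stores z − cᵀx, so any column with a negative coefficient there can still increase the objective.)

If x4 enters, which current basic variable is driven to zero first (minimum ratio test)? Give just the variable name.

Ratios: row 1 (s1): entry 0 ≤ 0, skip; row 2 (x3): (17/6)/(1/2) = 17/3; row 3 (s3): entry -1 ≤ 0, skip.
Minimum ratio 17/3 is in the x3 row, so x3 leaves.

x3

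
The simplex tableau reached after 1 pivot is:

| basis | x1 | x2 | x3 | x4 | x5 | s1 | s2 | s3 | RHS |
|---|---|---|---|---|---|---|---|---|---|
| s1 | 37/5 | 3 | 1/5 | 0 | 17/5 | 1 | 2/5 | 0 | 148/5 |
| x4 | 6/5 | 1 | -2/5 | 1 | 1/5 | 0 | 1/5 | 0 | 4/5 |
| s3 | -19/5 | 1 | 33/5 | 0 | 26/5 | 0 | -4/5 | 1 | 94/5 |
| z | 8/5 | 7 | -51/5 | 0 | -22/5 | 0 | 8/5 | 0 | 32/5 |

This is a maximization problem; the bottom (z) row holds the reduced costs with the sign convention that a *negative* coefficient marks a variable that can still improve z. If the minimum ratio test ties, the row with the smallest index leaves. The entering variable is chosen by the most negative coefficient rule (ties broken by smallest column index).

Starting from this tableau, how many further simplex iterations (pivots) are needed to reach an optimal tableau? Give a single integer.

pivot: x3 in, s3 out → z = 390/11
pivot: x1 in, x4 out → z = 44
No improving column remains; optimal.

2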